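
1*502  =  502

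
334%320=14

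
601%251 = 99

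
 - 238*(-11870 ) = 2825060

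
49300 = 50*986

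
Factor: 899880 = 2^3*3^1*5^1 * 7499^1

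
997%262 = 211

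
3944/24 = 493/3 = 164.33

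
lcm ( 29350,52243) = 2612150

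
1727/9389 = 1727/9389 = 0.18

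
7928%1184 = 824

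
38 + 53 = 91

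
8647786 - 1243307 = 7404479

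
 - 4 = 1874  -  1878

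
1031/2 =515+1/2 = 515.50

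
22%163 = 22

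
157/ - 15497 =  -  157/15497 = - 0.01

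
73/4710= 73/4710 = 0.02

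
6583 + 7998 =14581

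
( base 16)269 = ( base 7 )1541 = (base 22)161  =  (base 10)617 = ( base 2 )1001101001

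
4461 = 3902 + 559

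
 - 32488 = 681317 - 713805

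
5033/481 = 5033/481 =10.46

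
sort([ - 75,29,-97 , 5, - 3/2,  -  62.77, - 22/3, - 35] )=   [ - 97,- 75, - 62.77, - 35,-22/3, - 3/2, 5, 29]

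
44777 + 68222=112999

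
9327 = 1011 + 8316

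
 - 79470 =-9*8830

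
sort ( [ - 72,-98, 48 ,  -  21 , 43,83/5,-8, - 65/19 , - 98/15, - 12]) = [  -  98,  -  72, - 21 ,-12, - 8 , - 98/15, - 65/19 , 83/5,  43, 48 ] 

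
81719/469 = 81719/469 =174.24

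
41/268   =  41/268 = 0.15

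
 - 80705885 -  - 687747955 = 607042070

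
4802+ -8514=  -3712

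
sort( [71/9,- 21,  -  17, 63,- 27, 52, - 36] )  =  [  -  36, - 27, - 21,- 17, 71/9,52 , 63] 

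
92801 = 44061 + 48740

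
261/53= 261/53 = 4.92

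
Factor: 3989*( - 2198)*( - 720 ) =2^5*3^2 * 5^1*7^1  *  157^1*3989^1 = 6312831840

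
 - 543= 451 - 994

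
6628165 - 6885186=  -  257021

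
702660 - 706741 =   -  4081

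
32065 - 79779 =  - 47714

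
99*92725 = 9179775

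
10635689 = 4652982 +5982707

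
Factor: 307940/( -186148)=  - 5^1*89^1*269^( - 1 )=- 445/269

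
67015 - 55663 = 11352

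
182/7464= 91/3732 = 0.02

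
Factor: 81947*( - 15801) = -1294844547  =  - 3^1 * 19^2*23^1*227^1*229^1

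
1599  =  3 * 533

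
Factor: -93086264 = - 2^3*1291^1*9013^1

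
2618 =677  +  1941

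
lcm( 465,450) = 13950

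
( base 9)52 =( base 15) 32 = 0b101111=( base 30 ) 1h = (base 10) 47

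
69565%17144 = 989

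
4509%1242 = 783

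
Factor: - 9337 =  - 9337^1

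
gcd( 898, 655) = 1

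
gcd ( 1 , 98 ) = 1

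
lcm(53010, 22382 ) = 1007190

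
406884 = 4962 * 82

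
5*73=365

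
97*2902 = 281494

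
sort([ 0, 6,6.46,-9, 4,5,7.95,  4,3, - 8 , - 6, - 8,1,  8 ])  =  [ - 9,-8, - 8, - 6,0,  1, 3,4,4,5,6,6.46,7.95 , 8]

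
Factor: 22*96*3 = 2^6* 3^2*11^1 = 6336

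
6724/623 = 6724/623 = 10.79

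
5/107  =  5/107 = 0.05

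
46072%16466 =13140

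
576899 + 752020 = 1328919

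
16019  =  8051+7968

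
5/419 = 5/419=0.01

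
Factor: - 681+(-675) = - 1356=   - 2^2*3^1*113^1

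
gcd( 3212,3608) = 44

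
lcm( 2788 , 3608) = 61336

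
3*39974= 119922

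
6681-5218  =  1463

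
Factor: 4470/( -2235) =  - 2  =  -2^1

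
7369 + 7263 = 14632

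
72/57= 24/19 = 1.26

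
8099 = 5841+2258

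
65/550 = 13/110=0.12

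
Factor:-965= - 5^1*193^1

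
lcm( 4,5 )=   20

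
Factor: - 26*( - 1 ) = 2^1*13^1 = 26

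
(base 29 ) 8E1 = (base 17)17BC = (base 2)1101111011111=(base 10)7135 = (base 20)hgf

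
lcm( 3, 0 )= 0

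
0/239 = 0 = 0.00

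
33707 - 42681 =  - 8974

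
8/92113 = 8/92113  =  0.00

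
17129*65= 1113385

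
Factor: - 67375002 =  - 2^1*3^1*37^1*303491^1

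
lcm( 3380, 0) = 0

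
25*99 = 2475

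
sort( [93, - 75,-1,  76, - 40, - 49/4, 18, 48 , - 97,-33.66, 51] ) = [ - 97, - 75, - 40, - 33.66, - 49/4,-1,  18, 48 , 51  ,  76, 93]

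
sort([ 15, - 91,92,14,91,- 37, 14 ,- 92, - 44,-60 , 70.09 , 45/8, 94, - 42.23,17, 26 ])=[ - 92,- 91 ,-60,- 44, - 42.23, - 37, 45/8,14,14,15, 17, 26 , 70.09,91, 92,94] 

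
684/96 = 7 + 1/8 = 7.12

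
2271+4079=6350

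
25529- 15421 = 10108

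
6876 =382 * 18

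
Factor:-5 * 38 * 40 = - 7600 = - 2^4*5^2*19^1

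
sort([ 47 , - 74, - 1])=[-74, - 1, 47]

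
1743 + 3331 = 5074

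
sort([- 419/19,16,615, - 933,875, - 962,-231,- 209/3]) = [ - 962 , - 933, - 231, - 209/3,-419/19, 16,615, 875]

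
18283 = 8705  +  9578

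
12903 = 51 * 253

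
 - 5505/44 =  - 126 + 39/44 = -125.11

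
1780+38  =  1818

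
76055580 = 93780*811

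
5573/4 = 5573/4 = 1393.25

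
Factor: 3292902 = 2^1*3^2* 61^1*2999^1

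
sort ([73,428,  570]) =[73,428  ,  570 ]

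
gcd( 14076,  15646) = 2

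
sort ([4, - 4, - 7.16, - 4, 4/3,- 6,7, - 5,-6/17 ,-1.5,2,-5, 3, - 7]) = [- 7.16 ,-7,-6 , - 5,-5, - 4 , - 4,-1.5,-6/17,4/3  ,  2,3,4,7]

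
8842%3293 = 2256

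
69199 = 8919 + 60280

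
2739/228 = 12 + 1/76  =  12.01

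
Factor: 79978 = 2^1*39989^1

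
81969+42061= 124030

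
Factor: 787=787^1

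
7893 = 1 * 7893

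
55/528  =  5/48 = 0.10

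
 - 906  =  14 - 920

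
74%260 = 74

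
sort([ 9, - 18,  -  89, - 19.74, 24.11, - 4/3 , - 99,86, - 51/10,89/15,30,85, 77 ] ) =[-99,-89,  -  19.74, - 18,-51/10,-4/3,89/15, 9, 24.11,30,77,85,86 ]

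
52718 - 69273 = - 16555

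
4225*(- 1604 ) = - 6776900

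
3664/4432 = 229/277 = 0.83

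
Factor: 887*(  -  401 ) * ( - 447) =158992089 = 3^1*149^1*401^1*887^1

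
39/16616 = 39/16616 = 0.00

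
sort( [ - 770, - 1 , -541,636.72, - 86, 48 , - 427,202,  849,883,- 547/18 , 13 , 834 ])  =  [ - 770, - 541, - 427 ,  -  86,-547/18 , - 1, 13,48, 202, 636.72, 834,  849,883 ]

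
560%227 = 106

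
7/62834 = 7/62834 = 0.00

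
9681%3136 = 273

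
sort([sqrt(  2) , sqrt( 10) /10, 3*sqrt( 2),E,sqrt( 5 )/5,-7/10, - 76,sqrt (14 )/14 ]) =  [ - 76, - 7/10, sqrt(14 ) /14,sqrt( 10 ) /10, sqrt( 5 ) /5,sqrt(2 ),E,3*sqrt( 2 ) ]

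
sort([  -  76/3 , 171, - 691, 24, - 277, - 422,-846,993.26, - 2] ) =[ - 846, - 691, - 422,  -  277,-76/3, - 2 , 24, 171,993.26 ] 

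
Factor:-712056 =  -  2^3 * 3^1*29669^1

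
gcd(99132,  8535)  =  3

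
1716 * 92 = 157872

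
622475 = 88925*7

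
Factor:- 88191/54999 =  - 3^(-2)*7^( - 1) *41^1* 97^( - 1) * 239^1 = -9799/6111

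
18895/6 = 18895/6= 3149.17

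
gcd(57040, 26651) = 1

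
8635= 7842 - -793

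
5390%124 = 58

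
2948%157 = 122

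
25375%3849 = 2281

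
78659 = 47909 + 30750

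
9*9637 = 86733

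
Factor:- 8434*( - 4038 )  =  34056492=2^2*3^1*673^1*4217^1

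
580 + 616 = 1196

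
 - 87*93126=-8101962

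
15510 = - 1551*(- 10)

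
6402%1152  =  642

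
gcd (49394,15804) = 2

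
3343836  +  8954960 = 12298796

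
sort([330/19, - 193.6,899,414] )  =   [ - 193.6,330/19, 414,  899 ]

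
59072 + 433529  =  492601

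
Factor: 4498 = 2^1*13^1*173^1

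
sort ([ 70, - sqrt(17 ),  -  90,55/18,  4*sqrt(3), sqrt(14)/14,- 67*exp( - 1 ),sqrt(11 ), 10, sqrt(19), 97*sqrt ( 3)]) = [ -90 , - 67*exp( - 1),  -  sqrt( 17), sqrt( 14)/14,55/18, sqrt(11), sqrt(19 ),4*sqrt( 3 ),10, 70, 97*sqrt( 3 ) ]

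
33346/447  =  33346/447 = 74.60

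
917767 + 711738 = 1629505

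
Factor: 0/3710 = 0^1 = 0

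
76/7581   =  4/399=0.01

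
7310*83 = 606730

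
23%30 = 23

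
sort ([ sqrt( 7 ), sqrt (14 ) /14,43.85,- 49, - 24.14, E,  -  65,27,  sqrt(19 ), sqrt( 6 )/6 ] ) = [ - 65, - 49, - 24.14,sqrt( 14 ) /14,sqrt( 6)/6, sqrt( 7 ), E, sqrt (19), 27, 43.85]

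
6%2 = 0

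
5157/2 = 2578  +  1/2 = 2578.50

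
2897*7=20279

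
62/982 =31/491 = 0.06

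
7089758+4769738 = 11859496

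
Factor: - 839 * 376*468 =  - 147637152 = - 2^5*3^2 * 13^1*47^1*839^1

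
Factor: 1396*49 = 68404 =2^2*7^2*349^1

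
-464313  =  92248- 556561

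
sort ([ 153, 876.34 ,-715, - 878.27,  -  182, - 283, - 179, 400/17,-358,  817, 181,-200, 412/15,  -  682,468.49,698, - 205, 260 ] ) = [ - 878.27, - 715,  -  682, - 358, - 283, - 205, - 200 , - 182, - 179, 400/17, 412/15, 153,181 , 260, 468.49, 698, 817,  876.34] 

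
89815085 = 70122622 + 19692463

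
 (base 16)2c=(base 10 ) 44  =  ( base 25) 1J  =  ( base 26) 1I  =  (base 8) 54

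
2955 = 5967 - 3012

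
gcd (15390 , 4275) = 855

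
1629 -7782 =-6153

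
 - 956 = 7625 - 8581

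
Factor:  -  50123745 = - 3^3 * 5^1*7^1*29^1*31^1 * 59^1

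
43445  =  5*8689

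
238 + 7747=7985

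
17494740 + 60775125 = 78269865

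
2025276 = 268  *7557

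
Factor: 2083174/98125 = 2^1 * 5^ (-4 )*37^1*157^( - 1 )*28151^1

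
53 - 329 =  - 276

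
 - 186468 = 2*(- 93234 ) 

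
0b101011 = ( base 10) 43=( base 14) 31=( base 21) 21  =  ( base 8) 53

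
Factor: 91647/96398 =2^( -1 )*3^2 * 17^1*157^( - 1)*307^ ( - 1 ) * 599^1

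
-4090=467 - 4557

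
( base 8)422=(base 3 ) 101011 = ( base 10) 274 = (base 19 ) E8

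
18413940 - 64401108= -45987168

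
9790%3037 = 679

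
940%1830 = 940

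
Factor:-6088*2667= - 16236696  =  -2^3*3^1*7^1*127^1*761^1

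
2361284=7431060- 5069776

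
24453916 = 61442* 398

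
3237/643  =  3237/643 = 5.03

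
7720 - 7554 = 166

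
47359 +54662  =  102021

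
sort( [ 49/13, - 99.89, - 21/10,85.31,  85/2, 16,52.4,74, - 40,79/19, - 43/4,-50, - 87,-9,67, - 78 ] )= [-99.89, - 87, - 78  , - 50,- 40,-43/4,-9 ,-21/10,49/13,79/19,16,85/2,52.4,67, 74,85.31 ] 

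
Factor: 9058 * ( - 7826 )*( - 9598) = 680382140984 = 2^3  *  7^2*13^1*43^1*647^1*4799^1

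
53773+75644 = 129417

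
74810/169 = 74810/169 = 442.66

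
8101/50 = 162 + 1/50  =  162.02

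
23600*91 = 2147600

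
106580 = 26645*4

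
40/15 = 8/3= 2.67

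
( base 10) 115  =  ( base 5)430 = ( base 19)61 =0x73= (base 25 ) 4f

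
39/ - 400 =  - 39/400 = -0.10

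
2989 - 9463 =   -  6474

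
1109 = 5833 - 4724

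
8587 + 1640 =10227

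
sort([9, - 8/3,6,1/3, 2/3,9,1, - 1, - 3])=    [ - 3, - 8/3, - 1,1/3, 2/3 , 1,6,9,9 ]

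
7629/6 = 2543/2 = 1271.50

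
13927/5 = 2785 + 2/5 = 2785.40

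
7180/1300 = 359/65 = 5.52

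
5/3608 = 5/3608 = 0.00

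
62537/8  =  62537/8 = 7817.12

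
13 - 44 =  - 31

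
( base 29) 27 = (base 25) 2f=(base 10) 65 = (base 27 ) 2B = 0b1000001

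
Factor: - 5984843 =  - 5984843^1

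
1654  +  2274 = 3928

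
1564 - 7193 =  - 5629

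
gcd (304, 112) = 16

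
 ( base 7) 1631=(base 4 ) 22103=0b1010010011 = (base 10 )659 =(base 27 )OB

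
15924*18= 286632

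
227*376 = 85352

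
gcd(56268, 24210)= 18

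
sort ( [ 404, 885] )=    [ 404, 885]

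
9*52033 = 468297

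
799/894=799/894 = 0.89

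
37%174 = 37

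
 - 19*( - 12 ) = 228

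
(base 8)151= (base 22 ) 4h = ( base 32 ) 39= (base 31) 3C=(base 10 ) 105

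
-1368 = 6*(-228) 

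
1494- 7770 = -6276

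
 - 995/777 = - 2 + 559/777 = -1.28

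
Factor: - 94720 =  - 2^9 * 5^1*37^1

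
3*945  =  2835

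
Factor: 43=43^1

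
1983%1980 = 3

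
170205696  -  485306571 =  - 315100875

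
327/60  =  5 + 9/20 = 5.45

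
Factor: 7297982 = 2^1*443^1*8237^1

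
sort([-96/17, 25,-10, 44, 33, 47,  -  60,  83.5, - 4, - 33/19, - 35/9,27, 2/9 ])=[ - 60 , - 10,-96/17, - 4, - 35/9 ,-33/19,  2/9,25, 27,33 , 44,47,83.5]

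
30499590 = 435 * 70114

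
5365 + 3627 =8992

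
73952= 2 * 36976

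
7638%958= 932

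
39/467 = 39/467 = 0.08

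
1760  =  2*880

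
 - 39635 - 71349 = - 110984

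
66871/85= 786 + 61/85 = 786.72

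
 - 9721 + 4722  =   - 4999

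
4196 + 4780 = 8976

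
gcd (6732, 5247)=99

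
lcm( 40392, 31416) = 282744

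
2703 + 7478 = 10181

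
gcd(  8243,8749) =1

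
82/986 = 41/493=   0.08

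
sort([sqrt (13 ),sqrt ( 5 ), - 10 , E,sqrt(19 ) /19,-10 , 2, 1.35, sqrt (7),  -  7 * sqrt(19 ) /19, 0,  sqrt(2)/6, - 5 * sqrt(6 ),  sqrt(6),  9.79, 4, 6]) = [ - 5*sqrt(6), - 10,  -  10, - 7*sqrt(19 ) /19,0, sqrt( 19) /19, sqrt( 2 ) /6 , 1.35 , 2, sqrt(5), sqrt ( 6 ), sqrt ( 7 ), E, sqrt(13 ),4, 6, 9.79 ] 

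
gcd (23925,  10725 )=825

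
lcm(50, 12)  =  300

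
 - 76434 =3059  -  79493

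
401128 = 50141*8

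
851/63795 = 851/63795=   0.01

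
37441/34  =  37441/34 = 1101.21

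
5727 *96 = 549792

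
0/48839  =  0 = 0.00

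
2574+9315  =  11889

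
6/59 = 6/59 = 0.10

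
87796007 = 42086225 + 45709782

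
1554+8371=9925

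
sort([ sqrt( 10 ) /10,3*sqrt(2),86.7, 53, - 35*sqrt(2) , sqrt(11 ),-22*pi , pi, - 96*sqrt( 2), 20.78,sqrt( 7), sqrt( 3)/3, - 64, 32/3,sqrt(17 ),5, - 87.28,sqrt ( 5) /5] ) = [ - 96 * sqrt(2), -87.28 ,-22*pi,  -  64 , - 35*sqrt(2),sqrt ( 10)/10, sqrt(5)/5, sqrt( 3)/3,sqrt(7) , pi,sqrt(11),  sqrt (17),3 * sqrt(2), 5, 32/3 , 20.78,53,86.7] 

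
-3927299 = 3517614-7444913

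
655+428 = 1083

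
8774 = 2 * 4387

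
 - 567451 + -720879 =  - 1288330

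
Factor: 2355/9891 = 3^(-1)*5^1*7^( - 1 ) = 5/21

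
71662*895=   64137490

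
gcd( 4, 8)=4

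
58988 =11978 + 47010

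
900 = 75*12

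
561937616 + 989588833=1551526449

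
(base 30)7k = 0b11100110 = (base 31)7D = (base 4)3212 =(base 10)230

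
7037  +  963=8000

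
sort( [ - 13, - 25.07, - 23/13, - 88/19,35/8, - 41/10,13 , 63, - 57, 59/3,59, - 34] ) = [ - 57,  -  34, - 25.07, - 13, -88/19, - 41/10, - 23/13, 35/8, 13,59/3, 59,63]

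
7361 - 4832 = 2529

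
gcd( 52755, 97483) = 1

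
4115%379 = 325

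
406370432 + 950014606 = 1356385038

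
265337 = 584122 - 318785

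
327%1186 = 327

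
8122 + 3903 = 12025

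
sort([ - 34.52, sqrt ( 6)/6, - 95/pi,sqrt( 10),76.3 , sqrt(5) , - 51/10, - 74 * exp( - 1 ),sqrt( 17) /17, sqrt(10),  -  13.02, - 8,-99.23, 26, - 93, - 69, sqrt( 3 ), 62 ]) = [-99.23, - 93, - 69, - 34.52,-95/pi, - 74*exp ( - 1), - 13.02, - 8, - 51/10, sqrt( 17)/17,sqrt( 6)/6, sqrt( 3) , sqrt( 5),sqrt( 10) , sqrt ( 10),  26, 62, 76.3 ] 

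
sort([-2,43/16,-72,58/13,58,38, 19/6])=[ -72,  -  2, 43/16,19/6,58/13, 38, 58] 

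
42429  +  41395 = 83824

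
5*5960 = 29800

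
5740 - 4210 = 1530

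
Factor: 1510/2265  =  2/3  =  2^1*3^(  -  1 )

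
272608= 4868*56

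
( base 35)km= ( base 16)2D2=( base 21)1d8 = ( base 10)722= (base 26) 11k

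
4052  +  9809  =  13861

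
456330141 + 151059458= 607389599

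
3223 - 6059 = - 2836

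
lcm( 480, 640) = 1920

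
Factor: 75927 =3^1*25309^1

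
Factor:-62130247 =-19^1 * 1193^1*2741^1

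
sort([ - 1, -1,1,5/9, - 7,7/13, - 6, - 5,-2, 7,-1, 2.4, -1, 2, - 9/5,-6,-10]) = [-10, - 7, - 6, - 6,-5,-2, - 9/5,-1, - 1,-1,-1,7/13,5/9,1, 2, 2.4,  7 ] 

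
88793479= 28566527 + 60226952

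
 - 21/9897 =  - 7/3299 = - 0.00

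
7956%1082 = 382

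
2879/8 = 359  +  7/8 = 359.88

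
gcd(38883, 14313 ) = 39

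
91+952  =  1043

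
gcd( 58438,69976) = 2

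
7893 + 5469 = 13362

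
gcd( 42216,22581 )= 3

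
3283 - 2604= 679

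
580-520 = 60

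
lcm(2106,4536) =58968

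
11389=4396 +6993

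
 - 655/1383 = - 1 + 728/1383 = - 0.47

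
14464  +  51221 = 65685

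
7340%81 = 50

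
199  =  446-247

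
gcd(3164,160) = 4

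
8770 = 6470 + 2300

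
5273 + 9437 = 14710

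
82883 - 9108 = 73775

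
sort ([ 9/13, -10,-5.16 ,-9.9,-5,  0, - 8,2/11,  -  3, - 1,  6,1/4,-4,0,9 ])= [ - 10,-9.9, - 8,-5.16,-5,-4,-3 , - 1, 0,  0, 2/11, 1/4, 9/13,6  ,  9]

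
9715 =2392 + 7323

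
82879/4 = 20719+3/4 =20719.75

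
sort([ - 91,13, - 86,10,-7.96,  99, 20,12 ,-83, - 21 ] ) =[ - 91, - 86, - 83, - 21,-7.96,  10, 12, 13, 20 , 99 ] 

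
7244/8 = 905+1/2 = 905.50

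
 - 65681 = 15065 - 80746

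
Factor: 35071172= 2^2 * 503^1*17431^1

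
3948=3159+789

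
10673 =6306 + 4367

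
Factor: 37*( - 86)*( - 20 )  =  2^3 * 5^1* 37^1 * 43^1=63640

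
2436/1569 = 812/523 = 1.55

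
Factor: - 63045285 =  - 3^1*5^1*4203019^1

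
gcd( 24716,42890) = 2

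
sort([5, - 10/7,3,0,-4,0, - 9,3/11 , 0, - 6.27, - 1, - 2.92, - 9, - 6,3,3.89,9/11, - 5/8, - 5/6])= [-9,-9, - 6.27, - 6, - 4, - 2.92, -10/7, - 1, - 5/6, - 5/8,0,0,0, 3/11, 9/11,3,3,3.89, 5]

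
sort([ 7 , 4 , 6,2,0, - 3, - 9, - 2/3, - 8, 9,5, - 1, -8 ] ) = [ - 9, - 8,- 8,-3,-1, - 2/3,0 , 2, 4, 5, 6, 7 , 9] 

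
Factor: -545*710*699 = -270478050 = - 2^1*3^1*5^2*71^1*109^1*233^1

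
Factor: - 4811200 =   -  2^6 * 5^2*31^1* 97^1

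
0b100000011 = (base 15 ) 124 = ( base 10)259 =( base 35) 7E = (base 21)C7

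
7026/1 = 7026 =7026.00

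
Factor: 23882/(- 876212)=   -  2^(-1 ) * 11941^1*219053^( - 1) = - 11941/438106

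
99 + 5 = 104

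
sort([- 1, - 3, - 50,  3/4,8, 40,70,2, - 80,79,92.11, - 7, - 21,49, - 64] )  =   [ - 80,-64, - 50, - 21, - 7, - 3, - 1,3/4, 2,8,40,  49, 70, 79,92.11] 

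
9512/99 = 9512/99 =96.08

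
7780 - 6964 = 816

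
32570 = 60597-28027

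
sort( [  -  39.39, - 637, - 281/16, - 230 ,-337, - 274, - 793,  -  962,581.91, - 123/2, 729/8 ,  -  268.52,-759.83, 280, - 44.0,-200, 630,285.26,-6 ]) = [ - 962, - 793,-759.83,-637,-337,  -  274, - 268.52, - 230,  -  200, - 123/2,- 44.0,  -  39.39, - 281/16, - 6,729/8,280, 285.26,581.91,630] 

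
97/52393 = 97/52393  =  0.00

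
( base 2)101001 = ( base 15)2B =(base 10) 41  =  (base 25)1G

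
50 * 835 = 41750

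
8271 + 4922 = 13193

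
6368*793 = 5049824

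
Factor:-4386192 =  - 2^4*3^1*23^1*29^1*137^1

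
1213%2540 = 1213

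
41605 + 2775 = 44380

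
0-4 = -4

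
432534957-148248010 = 284286947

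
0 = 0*287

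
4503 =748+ 3755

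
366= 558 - 192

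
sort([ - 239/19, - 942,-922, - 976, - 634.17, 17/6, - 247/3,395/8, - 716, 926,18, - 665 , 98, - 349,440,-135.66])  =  [-976, - 942 , - 922, - 716, - 665, - 634.17, - 349 , - 135.66,-247/3 , - 239/19,17/6,18, 395/8,98,440, 926 ]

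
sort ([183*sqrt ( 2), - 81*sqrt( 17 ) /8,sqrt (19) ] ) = [-81*sqrt(17) /8, sqrt( 19 ),  183*sqrt( 2) ] 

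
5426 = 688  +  4738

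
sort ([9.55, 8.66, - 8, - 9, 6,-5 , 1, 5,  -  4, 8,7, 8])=[ -9,- 8,-5, - 4, 1 , 5,  6,  7, 8,8, 8.66,9.55] 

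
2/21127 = 2/21127  =  0.00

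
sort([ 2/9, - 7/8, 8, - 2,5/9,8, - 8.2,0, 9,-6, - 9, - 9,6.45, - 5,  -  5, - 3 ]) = [ - 9, - 9, - 8.2,-6 ,-5, - 5, - 3, - 2, - 7/8,0,  2/9,  5/9, 6.45 , 8, 8,9 ]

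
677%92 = 33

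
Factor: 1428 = 2^2 * 3^1 * 7^1*17^1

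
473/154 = 43/14 = 3.07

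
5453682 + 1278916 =6732598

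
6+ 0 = 6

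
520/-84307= -1 + 83787/84307 = - 0.01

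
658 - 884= - 226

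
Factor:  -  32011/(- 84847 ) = 23^( - 1)*31^( - 1 )*269^1 = 269/713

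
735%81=6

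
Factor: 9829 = 9829^1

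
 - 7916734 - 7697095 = -15613829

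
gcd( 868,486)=2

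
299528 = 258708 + 40820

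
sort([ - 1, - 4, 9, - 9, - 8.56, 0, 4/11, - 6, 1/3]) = [ - 9, - 8.56, - 6, -4, - 1 , 0, 1/3, 4/11,  9] 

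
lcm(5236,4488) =31416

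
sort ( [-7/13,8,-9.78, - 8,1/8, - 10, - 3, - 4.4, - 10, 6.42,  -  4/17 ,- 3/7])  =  [ -10,-10 , - 9.78, - 8 ,  -  4.4,-3 , - 7/13, - 3/7,  -  4/17,1/8, 6.42 , 8]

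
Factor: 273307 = 337^1*811^1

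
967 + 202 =1169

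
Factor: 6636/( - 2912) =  - 237/104 = - 2^( - 3)*3^1  *  13^ ( - 1 )*79^1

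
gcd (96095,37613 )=1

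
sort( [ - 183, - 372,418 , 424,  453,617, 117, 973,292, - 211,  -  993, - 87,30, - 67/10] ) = [ - 993, - 372, - 211, - 183 , -87, - 67/10,  30, 117 , 292,418 , 424 , 453, 617, 973 ] 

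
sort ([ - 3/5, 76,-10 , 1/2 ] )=[ - 10, - 3/5, 1/2, 76]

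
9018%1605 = 993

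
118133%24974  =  18237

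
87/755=87/755 = 0.12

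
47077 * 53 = 2495081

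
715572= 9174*78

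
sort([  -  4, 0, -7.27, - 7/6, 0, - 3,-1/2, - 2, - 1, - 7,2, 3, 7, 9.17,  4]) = [-7.27, - 7,  -  4,  -  3, - 2, - 7/6,-1, - 1/2, 0,0 , 2, 3, 4,7, 9.17 ] 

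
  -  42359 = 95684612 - 95726971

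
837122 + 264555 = 1101677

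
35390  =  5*7078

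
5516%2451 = 614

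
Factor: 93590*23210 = 2^2*5^2*7^2  *11^1*191^1*211^1 =2172223900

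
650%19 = 4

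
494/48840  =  247/24420  =  0.01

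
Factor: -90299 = -11^1*8209^1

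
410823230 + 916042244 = 1326865474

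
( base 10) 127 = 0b1111111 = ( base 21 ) 61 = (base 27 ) 4j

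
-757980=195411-953391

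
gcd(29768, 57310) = 2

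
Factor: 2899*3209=9302891  =  13^1 *223^1*3209^1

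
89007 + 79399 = 168406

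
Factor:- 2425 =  - 5^2*97^1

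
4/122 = 2/61= 0.03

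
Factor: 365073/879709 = 3^1*73^1*1667^1*879709^(  -  1 ) 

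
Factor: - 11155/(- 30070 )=2^( - 1)*23^1*31^( - 1) = 23/62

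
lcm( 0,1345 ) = 0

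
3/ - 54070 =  - 1 + 54067/54070 = - 0.00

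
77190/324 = 12865/54 = 238.24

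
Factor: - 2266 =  - 2^1*11^1 * 103^1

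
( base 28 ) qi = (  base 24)172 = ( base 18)258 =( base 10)746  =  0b1011101010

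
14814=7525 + 7289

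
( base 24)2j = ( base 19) 3A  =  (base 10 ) 67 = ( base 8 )103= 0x43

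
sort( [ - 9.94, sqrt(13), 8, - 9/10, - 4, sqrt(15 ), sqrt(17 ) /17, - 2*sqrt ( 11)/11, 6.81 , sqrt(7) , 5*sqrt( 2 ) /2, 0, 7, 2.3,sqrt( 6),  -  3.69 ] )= [ - 9.94,-4,- 3.69, - 9/10, - 2*sqrt(11 ) /11,0,sqrt ( 17)/17,2.3, sqrt( 6 ),  sqrt ( 7),5 * sqrt(2)/2,sqrt( 13 ),sqrt(15 ), 6.81,7, 8]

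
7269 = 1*7269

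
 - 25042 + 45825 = 20783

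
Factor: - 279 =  - 3^2*31^1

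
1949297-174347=1774950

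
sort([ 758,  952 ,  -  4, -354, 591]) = [-354, - 4, 591, 758, 952 ] 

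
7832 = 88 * 89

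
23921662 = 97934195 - 74012533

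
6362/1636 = 3 + 727/818 = 3.89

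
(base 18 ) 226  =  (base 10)690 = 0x2b2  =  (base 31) m8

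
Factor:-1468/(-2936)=2^(-1 )=1/2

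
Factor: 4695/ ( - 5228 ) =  - 2^( - 2 )*3^1*5^1 * 313^1*1307^( - 1 ) 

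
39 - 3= 36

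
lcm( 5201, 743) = 5201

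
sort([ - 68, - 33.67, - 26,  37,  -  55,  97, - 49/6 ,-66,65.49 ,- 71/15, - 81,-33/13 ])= [ - 81, - 68, - 66 , - 55,- 33.67,-26, - 49/6, - 71/15, - 33/13 , 37,  65.49,97]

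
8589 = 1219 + 7370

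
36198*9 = 325782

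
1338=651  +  687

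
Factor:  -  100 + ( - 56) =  -156 = - 2^2*3^1*13^1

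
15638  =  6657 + 8981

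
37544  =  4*9386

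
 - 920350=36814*(-25) 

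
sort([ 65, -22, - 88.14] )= [  -  88.14,-22,65]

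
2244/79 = 2244/79 = 28.41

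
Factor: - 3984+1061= -2923= - 37^1*79^1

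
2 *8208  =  16416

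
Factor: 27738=2^1*3^2 *23^1*67^1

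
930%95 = 75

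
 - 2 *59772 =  - 119544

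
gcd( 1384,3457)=1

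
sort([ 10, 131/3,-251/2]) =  [-251/2, 10, 131/3 ] 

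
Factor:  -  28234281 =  - 3^1*41^1*229547^1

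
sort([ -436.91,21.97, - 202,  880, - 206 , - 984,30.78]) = [  -  984, - 436.91, - 206,  -  202,21.97, 30.78 , 880 ] 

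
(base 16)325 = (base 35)n0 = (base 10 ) 805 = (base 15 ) 38A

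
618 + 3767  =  4385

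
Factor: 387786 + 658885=1046671=79^1* 13249^1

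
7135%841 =407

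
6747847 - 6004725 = 743122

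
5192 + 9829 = 15021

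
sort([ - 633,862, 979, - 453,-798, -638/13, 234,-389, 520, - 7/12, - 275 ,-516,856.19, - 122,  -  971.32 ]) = [ - 971.32,  -  798, - 633, - 516,-453,-389,- 275, - 122,-638/13, - 7/12, 234, 520, 856.19, 862, 979]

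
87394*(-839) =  -73323566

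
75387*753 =56766411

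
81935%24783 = 7586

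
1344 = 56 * 24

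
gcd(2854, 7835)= 1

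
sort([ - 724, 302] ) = [ - 724, 302]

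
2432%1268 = 1164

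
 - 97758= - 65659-32099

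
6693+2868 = 9561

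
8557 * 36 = 308052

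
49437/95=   520+37/95 = 520.39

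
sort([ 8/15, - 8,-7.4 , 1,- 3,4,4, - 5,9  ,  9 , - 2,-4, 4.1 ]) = [  -  8, - 7.4,-5,-4,-3, - 2 , 8/15, 1,  4, 4, 4.1, 9 , 9] 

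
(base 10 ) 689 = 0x2b1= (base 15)30E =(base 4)22301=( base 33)KT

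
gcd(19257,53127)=3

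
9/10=9/10 = 0.90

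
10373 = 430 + 9943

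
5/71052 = 5/71052=0.00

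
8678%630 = 488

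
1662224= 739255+922969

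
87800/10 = 8780   =  8780.00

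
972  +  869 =1841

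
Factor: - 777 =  - 3^1*7^1 * 37^1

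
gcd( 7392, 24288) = 1056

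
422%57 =23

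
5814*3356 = 19511784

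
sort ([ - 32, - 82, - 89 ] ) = [ - 89,-82 , - 32] 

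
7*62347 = 436429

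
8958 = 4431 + 4527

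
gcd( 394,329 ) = 1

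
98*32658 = 3200484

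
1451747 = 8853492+  -  7401745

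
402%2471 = 402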